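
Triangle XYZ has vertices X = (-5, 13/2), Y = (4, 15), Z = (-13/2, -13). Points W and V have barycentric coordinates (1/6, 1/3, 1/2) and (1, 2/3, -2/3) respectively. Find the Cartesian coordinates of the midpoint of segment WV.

(-3/8, 99/8)

Barycentric coordinates of the midpoint are the average: (7/12, 1/2, -1/12).
Converting: (7/12)·X + (1/2)·Y + (-1/12)·Z = (-3/8, 99/8).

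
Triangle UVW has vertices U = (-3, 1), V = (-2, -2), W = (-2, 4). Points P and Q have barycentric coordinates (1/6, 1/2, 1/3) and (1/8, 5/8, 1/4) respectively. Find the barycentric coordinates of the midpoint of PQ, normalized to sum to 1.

Since both coordinate triples sum to 1, the midpoint's barycentrics are the componentwise average.
(1/6+1/8)/2 = 7/48; similarly 9/16 and 7/24.

(7/48, 9/16, 7/24)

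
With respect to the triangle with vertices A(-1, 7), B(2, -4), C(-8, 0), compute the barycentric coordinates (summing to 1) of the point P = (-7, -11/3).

Signed area of the reference triangle: [ABC] = ½·((-1)·(-4−0) + 2·(0−7) + (-8)·(7−(-4))) = ½·(4 − 14 − 88) = -49.
[PBC] = ½·((-7)·(-4−0) + 2·(0−(-11/3)) + (-8)·(-11/3−(-4))) = ½·(28 + 22/3 − 8/3) = 49/3, so the A-coordinate is (49/3)/(-49) = -1/3.
[APC] = ½·((-1)·(-11/3−0) + (-7)·(0−7) + (-8)·(7−(-11/3))) = ½·(11/3 + 49 − 256/3) = -49/3, so the B-coordinate is 1/3.
[ABP] = ½·((-1)·(-4−(-11/3)) + 2·(-11/3−7) + (-7)·(7−(-4))) = ½·(1/3 − 64/3 − 77) = -49, so the C-coordinate is 1.
Check: -1/3 + 1/3 + 1 = 1.

(-1/3, 1/3, 1)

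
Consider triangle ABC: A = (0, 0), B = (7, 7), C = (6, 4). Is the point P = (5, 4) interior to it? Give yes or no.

Barycentric coordinates of P: (3/14, 2/7, 1/2).
The three coordinates are positive, positive, positive; a point is interior exactly when all three are positive.

yes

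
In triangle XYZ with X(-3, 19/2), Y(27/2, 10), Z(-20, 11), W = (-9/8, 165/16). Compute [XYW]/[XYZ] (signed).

3/8

[XYZ] = ½·((-3)·(10−11) + (27/2)·(11−(19/2)) + (-20)·(19/2−10)) = ½·(3 + 81/4 + 10) = 133/8.
[XYW] = ½·((-3)·(10−(165/16)) + (27/2)·(165/16−(19/2)) + (-9/8)·(19/2−10)) = ½·(15/16 + 351/32 + 9/16) = 399/64, so the ratio is (399/64)/(133/8) = 3/8.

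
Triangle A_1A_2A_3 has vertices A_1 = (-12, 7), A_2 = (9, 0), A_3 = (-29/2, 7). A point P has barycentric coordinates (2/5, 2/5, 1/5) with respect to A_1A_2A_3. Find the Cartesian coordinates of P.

(-41/10, 21/5)

P = (2/5)·A_1 + (2/5)·A_2 + (1/5)·A_3.
x-coordinate: (2/5)·(-12) + (2/5)·9 + (1/5)·(-29/2) = -41/10.
y-coordinate: (2/5)·7 + (2/5)·0 + (1/5)·7 = 21/5.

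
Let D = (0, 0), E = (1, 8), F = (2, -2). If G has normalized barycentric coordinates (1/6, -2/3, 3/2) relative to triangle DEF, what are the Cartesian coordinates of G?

(7/3, -25/3)

G = (1/6)·D + (-2/3)·E + (3/2)·F.
x-coordinate: (1/6)·0 + (-2/3)·1 + (3/2)·2 = 7/3.
y-coordinate: (1/6)·0 + (-2/3)·8 + (3/2)·(-2) = -25/3.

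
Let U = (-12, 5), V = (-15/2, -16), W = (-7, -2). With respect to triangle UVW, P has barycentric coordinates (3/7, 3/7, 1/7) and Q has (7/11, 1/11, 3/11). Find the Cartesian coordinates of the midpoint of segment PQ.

Barycentric coordinates of the midpoint are the average: (41/77, 20/77, 16/77).
Converting: (41/77)·U + (20/77)·V + (16/77)·W = (-754/77, -21/11).

(-754/77, -21/11)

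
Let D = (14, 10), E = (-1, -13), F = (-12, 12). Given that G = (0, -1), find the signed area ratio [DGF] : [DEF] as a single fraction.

[DEF] = ½·(14·(-13−12) + (-1)·(12−10) + (-12)·(10−(-13))) = ½·(-350 − 2 − 276) = -314.
[DGF] = ½·(14·(-1−12) + 0·(12−10) + (-12)·(10−(-1))) = ½·(-182 + 0 − 132) = -157, so the ratio is (-157)/(-314) = 1/2.

1/2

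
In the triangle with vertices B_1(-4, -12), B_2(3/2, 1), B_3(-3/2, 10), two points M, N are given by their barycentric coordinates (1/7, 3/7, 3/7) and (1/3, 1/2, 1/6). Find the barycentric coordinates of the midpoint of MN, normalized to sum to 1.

(5/21, 13/28, 25/84)

Since both coordinate triples sum to 1, the midpoint's barycentrics are the componentwise average.
(1/7+1/3)/2 = 5/21; similarly 13/28 and 25/84.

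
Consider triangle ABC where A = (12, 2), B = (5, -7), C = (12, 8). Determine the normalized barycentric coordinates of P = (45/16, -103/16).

Signed area of the reference triangle: [ABC] = ½·(12·(-7−8) + 5·(8−2) + 12·(2−(-7))) = ½·(-180 + 30 + 108) = -21.
[PBC] = ½·((45/16)·(-7−8) + 5·(8−(-103/16)) + 12·(-103/16−(-7))) = ½·(-675/16 + 1155/16 + 27/4) = 147/8, so the A-coordinate is (147/8)/(-21) = -7/8.
[APC] = ½·(12·(-103/16−8) + (45/16)·(8−2) + 12·(2−(-103/16))) = ½·(-693/4 + 135/8 + 405/4) = -441/16, so the B-coordinate is 21/16.
[ABP] = ½·(12·(-7−(-103/16)) + 5·(-103/16−2) + (45/16)·(2−(-7))) = ½·(-27/4 − 675/16 + 405/16) = -189/16, so the C-coordinate is 9/16.
Check: -7/8 + 21/16 + 9/16 = 1.

(-7/8, 21/16, 9/16)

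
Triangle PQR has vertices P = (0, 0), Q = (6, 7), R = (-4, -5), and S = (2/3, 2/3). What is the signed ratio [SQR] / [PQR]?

[PQR] = ½·(0·(7−(-5)) + 6·(-5−0) + (-4)·(0−7)) = ½·(0 − 30 + 28) = -1.
[SQR] = ½·((2/3)·(7−(-5)) + 6·(-5−(2/3)) + (-4)·(2/3−7)) = ½·(8 − 34 + 76/3) = -1/3, so the ratio is (-1/3)/(-1) = 1/3.

1/3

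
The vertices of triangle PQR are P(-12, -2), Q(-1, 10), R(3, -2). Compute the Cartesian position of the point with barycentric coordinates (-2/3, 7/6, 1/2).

S = (-2/3)·P + (7/6)·Q + (1/2)·R.
x-coordinate: (-2/3)·(-12) + (7/6)·(-1) + (1/2)·3 = 25/3.
y-coordinate: (-2/3)·(-2) + (7/6)·10 + (1/2)·(-2) = 12.

(25/3, 12)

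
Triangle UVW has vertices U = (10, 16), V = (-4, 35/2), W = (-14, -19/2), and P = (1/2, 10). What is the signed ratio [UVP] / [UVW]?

[UVW] = ½·(10·(35/2−(-19/2)) + (-4)·(-19/2−16) + (-14)·(16−(35/2))) = ½·(270 + 102 + 21) = 393/2.
[UVP] = ½·(10·(35/2−10) + (-4)·(10−16) + (1/2)·(16−(35/2))) = ½·(75 + 24 − 3/4) = 393/8, so the ratio is (393/8)/(393/2) = 1/4.

1/4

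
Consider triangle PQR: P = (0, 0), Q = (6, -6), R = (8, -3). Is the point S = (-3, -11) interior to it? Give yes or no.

Barycentric coordinates of S: (17/30, 97/30, -14/5).
The three coordinates are positive, positive, negative; a point is interior exactly when all three are positive.

no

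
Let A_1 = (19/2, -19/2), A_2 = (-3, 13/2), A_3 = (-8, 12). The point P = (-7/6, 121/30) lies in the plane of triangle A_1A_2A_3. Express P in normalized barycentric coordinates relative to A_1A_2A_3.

Signed area of the reference triangle: [A_1A_2A_3] = ½·((19/2)·(13/2−12) + (-3)·(12−(-19/2)) + (-8)·(-19/2−(13/2))) = ½·(-209/4 − 129/2 + 128) = 45/8.
[PA_2A_3] = ½·((-7/6)·(13/2−12) + (-3)·(12−(121/30)) + (-8)·(121/30−(13/2))) = ½·(77/12 − 239/10 + 296/15) = 9/8, so the A_1-coordinate is (9/8)/(45/8) = 1/5.
[A_1PA_3] = ½·((19/2)·(121/30−12) + (-7/6)·(12−(-19/2)) + (-8)·(-19/2−(121/30))) = ½·(-4541/60 − 301/12 + 1624/15) = 15/4, so the A_2-coordinate is 2/3.
[A_1A_2P] = ½·((19/2)·(13/2−(121/30)) + (-3)·(121/30−(-19/2)) + (-7/6)·(-19/2−(13/2))) = ½·(703/30 − 203/5 + 56/3) = 3/4, so the A_3-coordinate is 2/15.
Check: 1/5 + 2/3 + 2/15 = 1.

(1/5, 2/3, 2/15)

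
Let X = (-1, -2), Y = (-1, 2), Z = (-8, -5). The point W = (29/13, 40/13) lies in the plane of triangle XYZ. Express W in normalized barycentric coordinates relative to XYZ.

(7/13, 12/13, -6/13)

Signed area of the reference triangle: [XYZ] = ½·((-1)·(2−(-5)) + (-1)·(-5−(-2)) + (-8)·(-2−2)) = ½·(-7 + 3 + 32) = 14.
[WYZ] = ½·((29/13)·(2−(-5)) + (-1)·(-5−(40/13)) + (-8)·(40/13−2)) = ½·(203/13 + 105/13 − 112/13) = 98/13, so the X-coordinate is (98/13)/14 = 7/13.
[XWZ] = ½·((-1)·(40/13−(-5)) + (29/13)·(-5−(-2)) + (-8)·(-2−(40/13))) = ½·(-105/13 − 87/13 + 528/13) = 168/13, so the Y-coordinate is 12/13.
[XYW] = ½·((-1)·(2−(40/13)) + (-1)·(40/13−(-2)) + (29/13)·(-2−2)) = ½·(14/13 − 66/13 − 116/13) = -84/13, so the Z-coordinate is -6/13.
Check: 7/13 + 12/13 − 6/13 = 1.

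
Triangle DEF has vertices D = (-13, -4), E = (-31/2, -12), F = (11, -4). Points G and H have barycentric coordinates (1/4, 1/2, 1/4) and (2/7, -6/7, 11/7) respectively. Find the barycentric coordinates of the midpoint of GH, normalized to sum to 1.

Since both coordinate triples sum to 1, the midpoint's barycentrics are the componentwise average.
(1/4+2/7)/2 = 15/56; similarly -5/28 and 51/56.

(15/56, -5/28, 51/56)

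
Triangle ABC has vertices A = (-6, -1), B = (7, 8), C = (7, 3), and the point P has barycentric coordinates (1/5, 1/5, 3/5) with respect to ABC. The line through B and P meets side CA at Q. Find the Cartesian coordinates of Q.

(15/4, 2)

Line BP meets CA where the B-coordinate vanishes; zeroing P's B-weight and renormalizing leaves C, A-weights 3/5 : 1/5 → (3/4, 1/4).
So Q = (3/4)·C + (1/4)·A = (15/4, 2).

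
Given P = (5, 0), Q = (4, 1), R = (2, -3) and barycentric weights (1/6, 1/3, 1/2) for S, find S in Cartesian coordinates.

S = (1/6)·P + (1/3)·Q + (1/2)·R.
x-coordinate: (1/6)·5 + (1/3)·4 + (1/2)·2 = 19/6.
y-coordinate: (1/6)·0 + (1/3)·1 + (1/2)·(-3) = -7/6.

(19/6, -7/6)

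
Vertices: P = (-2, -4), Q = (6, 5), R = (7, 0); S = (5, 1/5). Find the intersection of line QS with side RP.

Barycentric coordinates of S with respect to PQR: (1/5, 1/5, 3/5).
On side RP the Q-coordinate is zero; dropping S's Q-weight 1/5 and renormalizing the remaining 3/5 : 1/5 gives weights 3/4, 1/4 on R, P.
T = (3/4)·(7, 0) + (1/4)·(-2, -4) = (19/4, -1).

(19/4, -1)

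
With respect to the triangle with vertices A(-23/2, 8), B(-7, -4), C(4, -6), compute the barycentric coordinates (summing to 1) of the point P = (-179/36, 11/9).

Signed area of the reference triangle: [ABC] = ½·((-23/2)·(-4−(-6)) + (-7)·(-6−8) + 4·(8−(-4))) = ½·(-23 + 98 + 48) = 123/2.
[PBC] = ½·((-179/36)·(-4−(-6)) + (-7)·(-6−(11/9)) + 4·(11/9−(-4))) = ½·(-179/18 + 455/9 + 188/9) = 123/4, so the A-coordinate is (123/4)/(123/2) = 1/2.
[APC] = ½·((-23/2)·(11/9−(-6)) + (-179/36)·(-6−8) + 4·(8−(11/9))) = ½·(-1495/18 + 1253/18 + 244/9) = 41/6, so the B-coordinate is 1/9.
[ABP] = ½·((-23/2)·(-4−(11/9)) + (-7)·(11/9−8) + (-179/36)·(8−(-4))) = ½·(1081/18 + 427/9 − 179/3) = 287/12, so the C-coordinate is 7/18.

(1/2, 1/9, 7/18)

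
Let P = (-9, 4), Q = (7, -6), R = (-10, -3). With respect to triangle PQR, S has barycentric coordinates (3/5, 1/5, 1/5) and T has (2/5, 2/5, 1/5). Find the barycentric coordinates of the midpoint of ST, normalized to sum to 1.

(1/2, 3/10, 1/5)

Since both coordinate triples sum to 1, the midpoint's barycentrics are the componentwise average.
(3/5+2/5)/2 = 1/2; similarly 3/10 and 1/5.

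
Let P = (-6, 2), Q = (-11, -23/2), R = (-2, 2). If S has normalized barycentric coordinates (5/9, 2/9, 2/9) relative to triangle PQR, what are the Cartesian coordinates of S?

(-56/9, -1)

S = (5/9)·P + (2/9)·Q + (2/9)·R.
x-coordinate: (5/9)·(-6) + (2/9)·(-11) + (2/9)·(-2) = -56/9.
y-coordinate: (5/9)·2 + (2/9)·(-23/2) + (2/9)·2 = -1.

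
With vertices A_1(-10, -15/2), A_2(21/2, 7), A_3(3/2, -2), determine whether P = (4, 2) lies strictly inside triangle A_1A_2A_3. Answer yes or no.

yes

Barycentric coordinates of P: (1/4, 43/72, 11/72).
The three coordinates are positive, positive, positive; a point is interior exactly when all three are positive.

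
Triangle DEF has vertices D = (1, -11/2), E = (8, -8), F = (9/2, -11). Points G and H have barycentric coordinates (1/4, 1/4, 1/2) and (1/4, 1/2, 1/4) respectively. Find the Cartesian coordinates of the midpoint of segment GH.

Barycentric coordinates of the midpoint are the average: (1/4, 3/8, 3/8).
Converting: (1/4)·D + (3/8)·E + (3/8)·F = (79/16, -17/2).

(79/16, -17/2)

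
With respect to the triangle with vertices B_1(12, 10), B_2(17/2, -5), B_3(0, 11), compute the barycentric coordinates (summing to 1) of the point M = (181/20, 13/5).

(2/5, 1/2, 1/10)

Signed area of the reference triangle: [B_1B_2B_3] = ½·(12·(-5−11) + (17/2)·(11−10) + 0·(10−(-5))) = ½·(-192 + 17/2 + 0) = -367/4.
[MB_2B_3] = ½·((181/20)·(-5−11) + (17/2)·(11−(13/5)) + 0·(13/5−(-5))) = ½·(-724/5 + 357/5 + 0) = -367/10, so the B_1-coordinate is (-367/10)/(-367/4) = 2/5.
[B_1MB_3] = ½·(12·(13/5−11) + (181/20)·(11−10) + 0·(10−(13/5))) = ½·(-504/5 + 181/20 + 0) = -367/8, so the B_2-coordinate is 1/2.
[B_1B_2M] = ½·(12·(-5−(13/5)) + (17/2)·(13/5−10) + (181/20)·(10−(-5))) = ½·(-456/5 − 629/10 + 543/4) = -367/40, so the B_3-coordinate is 1/10.
Check: 2/5 + 1/2 + 1/10 = 1.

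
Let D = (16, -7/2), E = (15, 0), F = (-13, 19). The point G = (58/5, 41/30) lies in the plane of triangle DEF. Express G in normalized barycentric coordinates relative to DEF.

(1/3, 8/15, 2/15)

Signed area of the reference triangle: [DEF] = ½·(16·(0−19) + 15·(19−(-7/2)) + (-13)·(-7/2−0)) = ½·(-304 + 675/2 + 91/2) = 79/2.
[GEF] = ½·((58/5)·(0−19) + 15·(19−(41/30)) + (-13)·(41/30−0)) = ½·(-1102/5 + 529/2 − 533/30) = 79/6, so the D-coordinate is (79/6)/(79/2) = 1/3.
[DGF] = ½·(16·(41/30−19) + (58/5)·(19−(-7/2)) + (-13)·(-7/2−(41/30))) = ½·(-4232/15 + 261 + 949/15) = 316/15, so the E-coordinate is 8/15.
[DEG] = ½·(16·(0−(41/30)) + 15·(41/30−(-7/2)) + (58/5)·(-7/2−0)) = ½·(-328/15 + 73 − 203/5) = 79/15, so the F-coordinate is 2/15.
Check: 1/3 + 8/15 + 2/15 = 1.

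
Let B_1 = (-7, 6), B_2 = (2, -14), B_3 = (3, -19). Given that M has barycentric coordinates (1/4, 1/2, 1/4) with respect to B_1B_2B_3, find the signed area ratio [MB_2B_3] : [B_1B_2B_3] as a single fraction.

1/4

The signed ratio [MB_2B_3]/[B_1B_2B_3] equals the barycentric coordinate of M at vertex B_1, which is 1/4.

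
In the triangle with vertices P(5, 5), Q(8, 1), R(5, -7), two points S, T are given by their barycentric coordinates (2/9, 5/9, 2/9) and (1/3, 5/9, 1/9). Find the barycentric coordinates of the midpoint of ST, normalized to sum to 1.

(5/18, 5/9, 1/6)

Since both coordinate triples sum to 1, the midpoint's barycentrics are the componentwise average.
(2/9+1/3)/2 = 5/18; similarly 5/9 and 1/6.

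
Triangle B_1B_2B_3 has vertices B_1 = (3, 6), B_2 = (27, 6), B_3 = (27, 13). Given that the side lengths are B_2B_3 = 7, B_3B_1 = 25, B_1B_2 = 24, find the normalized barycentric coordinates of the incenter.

(1/8, 25/56, 3/7)

The incenter has barycentric coordinates proportional to the opposite side lengths: (7 : 25 : 24).
Normalizing by 7+25+24 = 56 gives (1/8, 25/56, 3/7).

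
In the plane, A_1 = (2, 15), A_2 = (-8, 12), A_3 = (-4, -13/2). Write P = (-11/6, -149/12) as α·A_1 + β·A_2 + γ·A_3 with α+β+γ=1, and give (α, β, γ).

(1/12, -5/12, 4/3)

Signed area of the reference triangle: [A_1A_2A_3] = ½·(2·(12−(-13/2)) + (-8)·(-13/2−15) + (-4)·(15−12)) = ½·(37 + 172 − 12) = 197/2.
[PA_2A_3] = ½·((-11/6)·(12−(-13/2)) + (-8)·(-13/2−(-149/12)) + (-4)·(-149/12−12)) = ½·(-407/12 − 142/3 + 293/3) = 197/24, so the A_1-coordinate is (197/24)/(197/2) = 1/12.
[A_1PA_3] = ½·(2·(-149/12−(-13/2)) + (-11/6)·(-13/2−15) + (-4)·(15−(-149/12))) = ½·(-71/6 + 473/12 − 329/3) = -985/24, so the A_2-coordinate is -5/12.
[A_1A_2P] = ½·(2·(12−(-149/12)) + (-8)·(-149/12−15) + (-11/6)·(15−12)) = ½·(293/6 + 658/3 − 11/2) = 394/3, so the A_3-coordinate is 4/3.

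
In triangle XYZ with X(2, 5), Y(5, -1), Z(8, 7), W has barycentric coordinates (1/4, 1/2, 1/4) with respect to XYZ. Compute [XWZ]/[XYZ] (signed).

1/2

The signed ratio [XWZ]/[XYZ] equals the barycentric coordinate of W at vertex Y, which is 1/2.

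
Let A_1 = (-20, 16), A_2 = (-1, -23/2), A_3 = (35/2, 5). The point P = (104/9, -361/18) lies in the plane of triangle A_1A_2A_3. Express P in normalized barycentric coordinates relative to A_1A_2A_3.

Signed area of the reference triangle: [A_1A_2A_3] = ½·((-20)·(-23/2−5) + (-1)·(5−16) + (35/2)·(16−(-23/2))) = ½·(330 + 11 + 1925/4) = 3289/8.
[PA_2A_3] = ½·((104/9)·(-23/2−5) + (-1)·(5−(-361/18)) + (35/2)·(-361/18−(-23/2))) = ½·(-572/3 − 451/18 − 2695/18) = -3289/18, so the A_1-coordinate is (-3289/18)/(3289/8) = -4/9.
[A_1PA_3] = ½·((-20)·(-361/18−5) + (104/9)·(5−16) + (35/2)·(16−(-361/18))) = ½·(4510/9 − 1144/9 + 22715/36) = 36179/72, so the A_2-coordinate is 11/9.
[A_1A_2P] = ½·((-20)·(-23/2−(-361/18)) + (-1)·(-361/18−16) + (104/9)·(16−(-23/2))) = ½·(-1540/9 + 649/18 + 2860/9) = 3289/36, so the A_3-coordinate is 2/9.

(-4/9, 11/9, 2/9)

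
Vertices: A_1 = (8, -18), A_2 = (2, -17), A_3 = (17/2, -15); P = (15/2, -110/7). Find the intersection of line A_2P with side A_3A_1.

Barycentric coordinates of P with respect to A_1A_2A_3: (1/7, 1/7, 5/7).
On side A_3A_1 the A_2-coordinate is zero; dropping P's A_2-weight 1/7 and renormalizing the remaining 5/7 : 1/7 gives weights 5/6, 1/6 on A_3, A_1.
Q = (5/6)·(17/2, -15) + (1/6)·(8, -18) = (101/12, -31/2).

(101/12, -31/2)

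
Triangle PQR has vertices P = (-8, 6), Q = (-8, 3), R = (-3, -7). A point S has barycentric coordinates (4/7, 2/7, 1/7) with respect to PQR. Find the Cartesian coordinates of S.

S = (4/7)·P + (2/7)·Q + (1/7)·R.
x-coordinate: (4/7)·(-8) + (2/7)·(-8) + (1/7)·(-3) = -51/7.
y-coordinate: (4/7)·6 + (2/7)·3 + (1/7)·(-7) = 23/7.

(-51/7, 23/7)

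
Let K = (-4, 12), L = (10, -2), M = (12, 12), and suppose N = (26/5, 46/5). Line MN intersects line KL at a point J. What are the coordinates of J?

(2/3, 22/3)

Barycentric coordinates of N with respect to KLM: (2/5, 1/5, 2/5).
On side KL the M-coordinate is zero; dropping N's M-weight 2/5 and renormalizing the remaining 2/5 : 1/5 gives weights 2/3, 1/3 on K, L.
J = (2/3)·(-4, 12) + (1/3)·(10, -2) = (2/3, 22/3).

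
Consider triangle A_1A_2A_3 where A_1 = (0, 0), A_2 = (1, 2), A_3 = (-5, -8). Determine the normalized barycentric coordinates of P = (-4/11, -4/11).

(3/11, 6/11, 2/11)

Signed area of the reference triangle: [A_1A_2A_3] = ½·(0·(2−(-8)) + 1·(-8−0) + (-5)·(0−2)) = ½·(0 − 8 + 10) = 1.
[PA_2A_3] = ½·((-4/11)·(2−(-8)) + 1·(-8−(-4/11)) + (-5)·(-4/11−2)) = ½·(-40/11 − 84/11 + 130/11) = 3/11, so the A_1-coordinate is (3/11)/1 = 3/11.
[A_1PA_3] = ½·(0·(-4/11−(-8)) + (-4/11)·(-8−0) + (-5)·(0−(-4/11))) = ½·(0 + 32/11 − 20/11) = 6/11, so the A_2-coordinate is 6/11.
[A_1A_2P] = ½·(0·(2−(-4/11)) + 1·(-4/11−0) + (-4/11)·(0−2)) = ½·(0 − 4/11 + 8/11) = 2/11, so the A_3-coordinate is 2/11.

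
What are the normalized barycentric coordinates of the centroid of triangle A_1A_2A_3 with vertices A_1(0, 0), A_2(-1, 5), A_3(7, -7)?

(1/3, 1/3, 1/3)

The centroid is the average of the vertices, so each weight is 1/3.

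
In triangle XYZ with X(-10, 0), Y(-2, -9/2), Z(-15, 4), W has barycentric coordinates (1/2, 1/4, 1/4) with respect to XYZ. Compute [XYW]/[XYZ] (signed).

The signed ratio [XYW]/[XYZ] equals the barycentric coordinate of W at vertex Z, which is 1/4.

1/4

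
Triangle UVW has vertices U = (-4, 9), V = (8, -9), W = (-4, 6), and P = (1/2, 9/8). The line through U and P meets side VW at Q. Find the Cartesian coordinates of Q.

(2, -3/2)

Barycentric coordinates of P with respect to UVW: (1/4, 3/8, 3/8).
On side VW the U-coordinate is zero; dropping P's U-weight 1/4 and renormalizing the remaining 3/8 : 3/8 gives weights 1/2, 1/2 on V, W.
Q = (1/2)·(8, -9) + (1/2)·(-4, 6) = (2, -3/2).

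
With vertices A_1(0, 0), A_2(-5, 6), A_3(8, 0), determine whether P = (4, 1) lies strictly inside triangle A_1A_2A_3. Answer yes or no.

Barycentric coordinates of P: (11/48, 1/6, 29/48).
The three coordinates are positive, positive, positive; a point is interior exactly when all three are positive.

yes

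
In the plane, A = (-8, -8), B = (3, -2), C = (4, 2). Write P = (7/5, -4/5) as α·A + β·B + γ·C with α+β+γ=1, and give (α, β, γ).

(1/5, 1/5, 3/5)

Signed area of the reference triangle: [ABC] = ½·((-8)·(-2−2) + 3·(2−(-8)) + 4·(-8−(-2))) = ½·(32 + 30 − 24) = 19.
[PBC] = ½·((7/5)·(-2−2) + 3·(2−(-4/5)) + 4·(-4/5−(-2))) = ½·(-28/5 + 42/5 + 24/5) = 19/5, so the A-coordinate is (19/5)/19 = 1/5.
[APC] = ½·((-8)·(-4/5−2) + (7/5)·(2−(-8)) + 4·(-8−(-4/5))) = ½·(112/5 + 14 − 144/5) = 19/5, so the B-coordinate is 1/5.
[ABP] = ½·((-8)·(-2−(-4/5)) + 3·(-4/5−(-8)) + (7/5)·(-8−(-2))) = ½·(48/5 + 108/5 − 42/5) = 57/5, so the C-coordinate is 3/5.
Check: 1/5 + 1/5 + 3/5 = 1.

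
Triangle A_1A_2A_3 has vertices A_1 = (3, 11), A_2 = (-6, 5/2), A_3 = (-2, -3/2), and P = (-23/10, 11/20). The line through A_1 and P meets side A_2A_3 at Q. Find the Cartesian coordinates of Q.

Barycentric coordinates of P with respect to A_1A_2A_3: (1/10, 1/5, 7/10).
On side A_2A_3 the A_1-coordinate is zero; dropping P's A_1-weight 1/10 and renormalizing the remaining 1/5 : 7/10 gives weights 2/9, 7/9 on A_2, A_3.
Q = (2/9)·(-6, 5/2) + (7/9)·(-2, -3/2) = (-26/9, -11/18).

(-26/9, -11/18)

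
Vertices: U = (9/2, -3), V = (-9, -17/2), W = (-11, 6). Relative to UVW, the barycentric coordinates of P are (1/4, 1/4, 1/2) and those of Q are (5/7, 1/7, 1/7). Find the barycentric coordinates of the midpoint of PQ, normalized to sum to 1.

(27/56, 11/56, 9/28)

Since both coordinate triples sum to 1, the midpoint's barycentrics are the componentwise average.
(1/4+5/7)/2 = 27/56; similarly 11/56 and 9/28.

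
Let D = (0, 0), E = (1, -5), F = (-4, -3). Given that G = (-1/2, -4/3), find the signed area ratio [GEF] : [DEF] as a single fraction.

2/3

[DEF] = ½·(0·(-5−(-3)) + 1·(-3−0) + (-4)·(0−(-5))) = ½·(0 − 3 − 20) = -23/2.
[GEF] = ½·((-1/2)·(-5−(-3)) + 1·(-3−(-4/3)) + (-4)·(-4/3−(-5))) = ½·(1 − 5/3 − 44/3) = -23/3, so the ratio is (-23/3)/(-23/2) = 2/3.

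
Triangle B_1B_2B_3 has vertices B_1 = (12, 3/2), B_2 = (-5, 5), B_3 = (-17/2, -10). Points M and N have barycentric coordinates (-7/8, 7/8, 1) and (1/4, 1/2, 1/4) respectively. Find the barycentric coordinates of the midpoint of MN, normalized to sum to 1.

Since both coordinate triples sum to 1, the midpoint's barycentrics are the componentwise average.
(-7/8+1/4)/2 = -5/16; similarly 11/16 and 5/8.

(-5/16, 11/16, 5/8)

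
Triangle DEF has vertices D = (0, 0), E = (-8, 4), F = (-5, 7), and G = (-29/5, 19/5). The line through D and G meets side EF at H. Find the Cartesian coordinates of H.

Barycentric coordinates of G with respect to DEF: (1/5, 3/5, 1/5).
On side EF the D-coordinate is zero; dropping G's D-weight 1/5 and renormalizing the remaining 3/5 : 1/5 gives weights 3/4, 1/4 on E, F.
H = (3/4)·(-8, 4) + (1/4)·(-5, 7) = (-29/4, 19/4).

(-29/4, 19/4)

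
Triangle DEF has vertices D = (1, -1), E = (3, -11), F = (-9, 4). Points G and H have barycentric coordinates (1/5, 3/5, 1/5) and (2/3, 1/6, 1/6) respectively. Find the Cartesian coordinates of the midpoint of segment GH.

Barycentric coordinates of the midpoint are the average: (13/30, 23/60, 11/60).
Converting: (13/30)·D + (23/60)·E + (11/60)·F = (-1/15, -47/12).

(-1/15, -47/12)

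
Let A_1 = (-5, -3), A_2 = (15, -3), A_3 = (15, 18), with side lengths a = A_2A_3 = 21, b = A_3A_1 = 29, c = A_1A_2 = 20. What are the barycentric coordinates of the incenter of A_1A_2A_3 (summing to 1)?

The incenter has barycentric coordinates proportional to the opposite side lengths: (21 : 29 : 20).
Normalizing by 21+29+20 = 70 gives (3/10, 29/70, 2/7).

(3/10, 29/70, 2/7)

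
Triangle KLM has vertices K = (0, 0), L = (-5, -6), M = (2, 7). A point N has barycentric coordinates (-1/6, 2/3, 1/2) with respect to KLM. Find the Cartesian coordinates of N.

N = (-1/6)·K + (2/3)·L + (1/2)·M.
x-coordinate: (-1/6)·0 + (2/3)·(-5) + (1/2)·2 = -7/3.
y-coordinate: (-1/6)·0 + (2/3)·(-6) + (1/2)·7 = -1/2.

(-7/3, -1/2)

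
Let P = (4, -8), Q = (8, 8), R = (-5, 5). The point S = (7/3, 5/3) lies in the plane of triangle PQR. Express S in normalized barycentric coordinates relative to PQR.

(1/3, 1/3, 1/3)

Signed area of the reference triangle: [PQR] = ½·(4·(8−5) + 8·(5−(-8)) + (-5)·(-8−8)) = ½·(12 + 104 + 80) = 98.
[SQR] = ½·((7/3)·(8−5) + 8·(5−(5/3)) + (-5)·(5/3−8)) = ½·(7 + 80/3 + 95/3) = 98/3, so the P-coordinate is (98/3)/98 = 1/3.
[PSR] = ½·(4·(5/3−5) + (7/3)·(5−(-8)) + (-5)·(-8−(5/3))) = ½·(-40/3 + 91/3 + 145/3) = 98/3, so the Q-coordinate is 1/3.
[PQS] = ½·(4·(8−(5/3)) + 8·(5/3−(-8)) + (7/3)·(-8−8)) = ½·(76/3 + 232/3 − 112/3) = 98/3, so the R-coordinate is 1/3.
Check: 1/3 + 1/3 + 1/3 = 1.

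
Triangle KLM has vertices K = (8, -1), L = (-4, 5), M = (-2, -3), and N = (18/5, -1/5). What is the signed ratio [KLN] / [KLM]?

1/5

[KLM] = ½·(8·(5−(-3)) + (-4)·(-3−(-1)) + (-2)·(-1−5)) = ½·(64 + 8 + 12) = 42.
[KLN] = ½·(8·(5−(-1/5)) + (-4)·(-1/5−(-1)) + (18/5)·(-1−5)) = ½·(208/5 − 16/5 − 108/5) = 42/5, so the ratio is (42/5)/42 = 1/5.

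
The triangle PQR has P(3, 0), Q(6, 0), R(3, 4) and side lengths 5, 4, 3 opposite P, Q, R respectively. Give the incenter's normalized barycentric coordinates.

(5/12, 1/3, 1/4)

The incenter has barycentric coordinates proportional to the opposite side lengths: (5 : 4 : 3).
Normalizing by 5+4+3 = 12 gives (5/12, 1/3, 1/4).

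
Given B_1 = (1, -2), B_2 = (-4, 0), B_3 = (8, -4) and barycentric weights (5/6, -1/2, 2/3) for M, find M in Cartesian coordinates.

M = (5/6)·B_1 + (-1/2)·B_2 + (2/3)·B_3.
x-coordinate: (5/6)·1 + (-1/2)·(-4) + (2/3)·8 = 49/6.
y-coordinate: (5/6)·(-2) + (-1/2)·0 + (2/3)·(-4) = -13/3.

(49/6, -13/3)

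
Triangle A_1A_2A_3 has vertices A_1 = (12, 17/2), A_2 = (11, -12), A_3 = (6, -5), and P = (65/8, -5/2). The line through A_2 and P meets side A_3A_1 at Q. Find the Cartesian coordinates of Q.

Barycentric coordinates of P with respect to A_1A_2A_3: (1/4, 1/8, 5/8).
On side A_3A_1 the A_2-coordinate is zero; dropping P's A_2-weight 1/8 and renormalizing the remaining 5/8 : 1/4 gives weights 5/7, 2/7 on A_3, A_1.
Q = (5/7)·(6, -5) + (2/7)·(12, 17/2) = (54/7, -8/7).

(54/7, -8/7)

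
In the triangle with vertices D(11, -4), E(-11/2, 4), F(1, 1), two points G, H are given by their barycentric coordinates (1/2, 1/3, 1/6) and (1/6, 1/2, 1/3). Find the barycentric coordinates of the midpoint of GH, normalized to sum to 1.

Since both coordinate triples sum to 1, the midpoint's barycentrics are the componentwise average.
(1/2+1/6)/2 = 1/3; similarly 5/12 and 1/4.

(1/3, 5/12, 1/4)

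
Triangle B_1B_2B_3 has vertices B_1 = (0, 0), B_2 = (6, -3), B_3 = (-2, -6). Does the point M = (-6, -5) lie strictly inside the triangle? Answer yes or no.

no

Barycentric coordinates of M: (10/21, -13/21, 8/7).
The three coordinates are positive, negative, positive; a point is interior exactly when all three are positive.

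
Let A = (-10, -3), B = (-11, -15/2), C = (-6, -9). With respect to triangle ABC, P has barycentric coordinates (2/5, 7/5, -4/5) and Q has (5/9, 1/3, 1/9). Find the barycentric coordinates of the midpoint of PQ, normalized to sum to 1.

Since both coordinate triples sum to 1, the midpoint's barycentrics are the componentwise average.
(2/5+5/9)/2 = 43/90; similarly 13/15 and -31/90.

(43/90, 13/15, -31/90)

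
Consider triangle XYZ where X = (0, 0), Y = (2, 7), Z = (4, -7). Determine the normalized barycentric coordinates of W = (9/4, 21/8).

(1/8, 5/8, 1/4)

Signed area of the reference triangle: [XYZ] = ½·(0·(7−(-7)) + 2·(-7−0) + 4·(0−7)) = ½·(0 − 14 − 28) = -21.
[WYZ] = ½·((9/4)·(7−(-7)) + 2·(-7−(21/8)) + 4·(21/8−7)) = ½·(63/2 − 77/4 − 35/2) = -21/8, so the X-coordinate is (-21/8)/(-21) = 1/8.
[XWZ] = ½·(0·(21/8−(-7)) + (9/4)·(-7−0) + 4·(0−(21/8))) = ½·(0 − 63/4 − 21/2) = -105/8, so the Y-coordinate is 5/8.
[XYW] = ½·(0·(7−(21/8)) + 2·(21/8−0) + (9/4)·(0−7)) = ½·(0 + 21/4 − 63/4) = -21/4, so the Z-coordinate is 1/4.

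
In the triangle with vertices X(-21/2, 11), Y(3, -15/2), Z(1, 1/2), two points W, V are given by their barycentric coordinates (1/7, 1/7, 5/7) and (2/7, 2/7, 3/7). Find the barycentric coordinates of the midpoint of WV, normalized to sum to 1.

Since both coordinate triples sum to 1, the midpoint's barycentrics are the componentwise average.
(1/7+2/7)/2 = 3/14; similarly 3/14 and 4/7.

(3/14, 3/14, 4/7)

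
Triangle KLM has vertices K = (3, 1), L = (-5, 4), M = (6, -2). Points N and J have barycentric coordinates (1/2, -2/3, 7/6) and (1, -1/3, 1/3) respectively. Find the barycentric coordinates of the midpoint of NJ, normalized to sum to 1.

Since both coordinate triples sum to 1, the midpoint's barycentrics are the componentwise average.
(1/2+1)/2 = 3/4; similarly -1/2 and 3/4.

(3/4, -1/2, 3/4)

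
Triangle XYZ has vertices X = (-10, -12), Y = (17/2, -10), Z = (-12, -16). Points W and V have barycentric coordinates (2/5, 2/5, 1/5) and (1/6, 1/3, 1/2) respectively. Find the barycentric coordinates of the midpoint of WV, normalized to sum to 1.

Since both coordinate triples sum to 1, the midpoint's barycentrics are the componentwise average.
(2/5+1/6)/2 = 17/60; similarly 11/30 and 7/20.

(17/60, 11/30, 7/20)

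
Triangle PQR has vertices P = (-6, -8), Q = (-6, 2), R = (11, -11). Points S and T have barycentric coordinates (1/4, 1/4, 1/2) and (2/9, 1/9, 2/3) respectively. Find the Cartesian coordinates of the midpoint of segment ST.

(47/12, -143/18)

Barycentric coordinates of the midpoint are the average: (17/72, 13/72, 7/12).
Converting: (17/72)·P + (13/72)·Q + (7/12)·R = (47/12, -143/18).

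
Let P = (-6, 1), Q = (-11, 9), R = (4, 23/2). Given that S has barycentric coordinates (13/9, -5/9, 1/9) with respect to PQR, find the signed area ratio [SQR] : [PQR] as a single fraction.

The signed ratio [SQR]/[PQR] equals the barycentric coordinate of S at vertex P, which is 13/9.

13/9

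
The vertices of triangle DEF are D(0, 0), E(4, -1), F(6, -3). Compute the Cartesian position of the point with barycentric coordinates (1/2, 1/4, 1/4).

(5/2, -1)

G = (1/2)·D + (1/4)·E + (1/4)·F.
x-coordinate: (1/2)·0 + (1/4)·4 + (1/4)·6 = 5/2.
y-coordinate: (1/2)·0 + (1/4)·(-1) + (1/4)·(-3) = -1.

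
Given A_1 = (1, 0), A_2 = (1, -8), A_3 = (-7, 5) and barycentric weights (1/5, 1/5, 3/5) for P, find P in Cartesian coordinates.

P = (1/5)·A_1 + (1/5)·A_2 + (3/5)·A_3.
x-coordinate: (1/5)·1 + (1/5)·1 + (3/5)·(-7) = -19/5.
y-coordinate: (1/5)·0 + (1/5)·(-8) + (3/5)·5 = 7/5.

(-19/5, 7/5)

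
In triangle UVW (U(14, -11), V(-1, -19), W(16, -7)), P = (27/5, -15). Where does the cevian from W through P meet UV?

(11/4, -17)

Barycentric coordinates of P with respect to UVW: (1/5, 3/5, 1/5).
On side UV the W-coordinate is zero; dropping P's W-weight 1/5 and renormalizing the remaining 1/5 : 3/5 gives weights 1/4, 3/4 on U, V.
Q = (1/4)·(14, -11) + (3/4)·(-1, -19) = (11/4, -17).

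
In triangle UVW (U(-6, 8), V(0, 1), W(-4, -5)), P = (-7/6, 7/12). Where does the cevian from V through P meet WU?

Barycentric coordinates of P with respect to UVW: (1/12, 3/4, 1/6).
On side WU the V-coordinate is zero; dropping P's V-weight 3/4 and renormalizing the remaining 1/6 : 1/12 gives weights 2/3, 1/3 on W, U.
Q = (2/3)·(-4, -5) + (1/3)·(-6, 8) = (-14/3, -2/3).

(-14/3, -2/3)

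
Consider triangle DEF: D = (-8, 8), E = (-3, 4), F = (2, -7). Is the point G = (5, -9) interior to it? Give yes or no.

Barycentric coordinates of G: (-23/35, 5/7, 33/35).
The three coordinates are negative, positive, positive; a point is interior exactly when all three are positive.

no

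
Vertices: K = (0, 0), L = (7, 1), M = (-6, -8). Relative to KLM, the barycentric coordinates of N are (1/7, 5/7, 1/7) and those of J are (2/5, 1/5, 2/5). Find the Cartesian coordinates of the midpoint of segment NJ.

(11/7, -12/7)

Barycentric coordinates of the midpoint are the average: (19/70, 16/35, 19/70).
Converting: (19/70)·K + (16/35)·L + (19/70)·M = (11/7, -12/7).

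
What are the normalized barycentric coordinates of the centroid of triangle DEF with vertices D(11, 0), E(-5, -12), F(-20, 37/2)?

(1/3, 1/3, 1/3)

The centroid is the average of the vertices, so each weight is 1/3.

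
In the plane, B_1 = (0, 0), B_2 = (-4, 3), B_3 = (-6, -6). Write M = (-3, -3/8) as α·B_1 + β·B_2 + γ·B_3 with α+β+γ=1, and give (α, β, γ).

Signed area of the reference triangle: [B_1B_2B_3] = ½·(0·(3−(-6)) + (-4)·(-6−0) + (-6)·(0−3)) = ½·(0 + 24 + 18) = 21.
[MB_2B_3] = ½·((-3)·(3−(-6)) + (-4)·(-6−(-3/8)) + (-6)·(-3/8−3)) = ½·(-27 + 45/2 + 81/4) = 63/8, so the B_1-coordinate is (63/8)/21 = 3/8.
[B_1MB_3] = ½·(0·(-3/8−(-6)) + (-3)·(-6−0) + (-6)·(0−(-3/8))) = ½·(0 + 18 − 9/4) = 63/8, so the B_2-coordinate is 3/8.
[B_1B_2M] = ½·(0·(3−(-3/8)) + (-4)·(-3/8−0) + (-3)·(0−3)) = ½·(0 + 3/2 + 9) = 21/4, so the B_3-coordinate is 1/4.

(3/8, 3/8, 1/4)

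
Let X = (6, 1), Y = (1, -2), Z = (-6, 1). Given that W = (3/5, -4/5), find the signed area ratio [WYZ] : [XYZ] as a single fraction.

1/5

[XYZ] = ½·(6·(-2−1) + 1·(1−1) + (-6)·(1−(-2))) = ½·(-18 + 0 − 18) = -18.
[WYZ] = ½·((3/5)·(-2−1) + 1·(1−(-4/5)) + (-6)·(-4/5−(-2))) = ½·(-9/5 + 9/5 − 36/5) = -18/5, so the ratio is (-18/5)/(-18) = 1/5.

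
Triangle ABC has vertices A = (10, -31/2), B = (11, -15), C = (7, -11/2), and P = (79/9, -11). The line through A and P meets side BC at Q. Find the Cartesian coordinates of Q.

(39/5, -37/5)

Barycentric coordinates of P with respect to ABC: (4/9, 1/9, 4/9).
On side BC the A-coordinate is zero; dropping P's A-weight 4/9 and renormalizing the remaining 1/9 : 4/9 gives weights 1/5, 4/5 on B, C.
Q = (1/5)·(11, -15) + (4/5)·(7, -11/2) = (39/5, -37/5).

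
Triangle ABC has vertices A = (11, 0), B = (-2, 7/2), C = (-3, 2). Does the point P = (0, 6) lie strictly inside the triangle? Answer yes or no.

Barycentric coordinates of P: (1/46, 62/23, -79/46).
The three coordinates are positive, positive, negative; a point is interior exactly when all three are positive.

no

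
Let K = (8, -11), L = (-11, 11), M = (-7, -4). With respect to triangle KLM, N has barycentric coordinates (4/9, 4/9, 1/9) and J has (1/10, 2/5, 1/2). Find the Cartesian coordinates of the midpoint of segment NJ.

Barycentric coordinates of the midpoint are the average: (49/180, 19/45, 11/36).
Converting: (49/180)·K + (19/45)·L + (11/36)·M = (-829/180, 77/180).

(-829/180, 77/180)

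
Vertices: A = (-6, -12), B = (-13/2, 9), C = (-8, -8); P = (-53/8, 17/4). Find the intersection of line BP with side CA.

Barycentric coordinates of P with respect to ABC: (1/8, 3/4, 1/8).
On side CA the B-coordinate is zero; dropping P's B-weight 3/4 and renormalizing the remaining 1/8 : 1/8 gives weights 1/2, 1/2 on C, A.
Q = (1/2)·(-8, -8) + (1/2)·(-6, -12) = (-7, -10).

(-7, -10)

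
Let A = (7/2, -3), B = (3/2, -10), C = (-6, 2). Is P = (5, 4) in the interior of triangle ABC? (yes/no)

Barycentric coordinates of P: (98/51, -148/153, 7/153).
The three coordinates are positive, negative, positive; a point is interior exactly when all three are positive.

no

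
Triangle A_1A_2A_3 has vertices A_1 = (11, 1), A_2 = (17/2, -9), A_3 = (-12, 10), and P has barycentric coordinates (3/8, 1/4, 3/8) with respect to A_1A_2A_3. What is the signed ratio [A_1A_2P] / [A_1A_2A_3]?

The signed ratio [A_1A_2P]/[A_1A_2A_3] equals the barycentric coordinate of P at vertex A_3, which is 3/8.

3/8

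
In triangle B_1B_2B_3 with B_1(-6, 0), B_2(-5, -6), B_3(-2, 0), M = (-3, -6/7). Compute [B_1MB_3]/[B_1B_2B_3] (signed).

[B_1B_2B_3] = ½·((-6)·(-6−0) + (-5)·(0−0) + (-2)·(0−(-6))) = ½·(36 + 0 − 12) = 12.
[B_1MB_3] = ½·((-6)·(-6/7−0) + (-3)·(0−0) + (-2)·(0−(-6/7))) = ½·(36/7 + 0 − 12/7) = 12/7, so the ratio is (12/7)/12 = 1/7.

1/7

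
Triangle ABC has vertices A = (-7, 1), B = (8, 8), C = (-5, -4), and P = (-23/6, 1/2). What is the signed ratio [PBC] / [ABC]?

[ABC] = ½·((-7)·(8−(-4)) + 8·(-4−1) + (-5)·(1−8)) = ½·(-84 − 40 + 35) = -89/2.
[PBC] = ½·((-23/6)·(8−(-4)) + 8·(-4−(1/2)) + (-5)·(1/2−8)) = ½·(-46 − 36 + 75/2) = -89/4, so the ratio is (-89/4)/(-89/2) = 1/2.

1/2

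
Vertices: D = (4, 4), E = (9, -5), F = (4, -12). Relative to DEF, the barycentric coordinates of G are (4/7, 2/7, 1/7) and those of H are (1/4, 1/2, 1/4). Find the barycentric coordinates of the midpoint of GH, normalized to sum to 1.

(23/56, 11/28, 11/56)

Since both coordinate triples sum to 1, the midpoint's barycentrics are the componentwise average.
(4/7+1/4)/2 = 23/56; similarly 11/28 and 11/56.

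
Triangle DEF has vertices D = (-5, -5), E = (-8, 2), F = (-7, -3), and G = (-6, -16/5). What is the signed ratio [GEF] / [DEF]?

3/5

[DEF] = ½·((-5)·(2−(-3)) + (-8)·(-3−(-5)) + (-7)·(-5−2)) = ½·(-25 − 16 + 49) = 4.
[GEF] = ½·((-6)·(2−(-3)) + (-8)·(-3−(-16/5)) + (-7)·(-16/5−2)) = ½·(-30 − 8/5 + 182/5) = 12/5, so the ratio is (12/5)/4 = 3/5.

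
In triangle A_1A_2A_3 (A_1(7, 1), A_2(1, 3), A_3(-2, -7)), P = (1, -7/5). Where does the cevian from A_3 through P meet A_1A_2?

Barycentric coordinates of P with respect to A_1A_2A_3: (1/5, 2/5, 2/5).
On side A_1A_2 the A_3-coordinate is zero; dropping P's A_3-weight 2/5 and renormalizing the remaining 1/5 : 2/5 gives weights 1/3, 2/3 on A_1, A_2.
Q = (1/3)·(7, 1) + (2/3)·(1, 3) = (3, 7/3).

(3, 7/3)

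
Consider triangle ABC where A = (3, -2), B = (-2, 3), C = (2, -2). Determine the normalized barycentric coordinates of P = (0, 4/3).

(2/3, 2/3, -1/3)

Signed area of the reference triangle: [ABC] = ½·(3·(3−(-2)) + (-2)·(-2−(-2)) + 2·(-2−3)) = ½·(15 + 0 − 10) = 5/2.
[PBC] = ½·(0·(3−(-2)) + (-2)·(-2−(4/3)) + 2·(4/3−3)) = ½·(0 + 20/3 − 10/3) = 5/3, so the A-coordinate is (5/3)/(5/2) = 2/3.
[APC] = ½·(3·(4/3−(-2)) + 0·(-2−(-2)) + 2·(-2−(4/3))) = ½·(10 + 0 − 20/3) = 5/3, so the B-coordinate is 2/3.
[ABP] = ½·(3·(3−(4/3)) + (-2)·(4/3−(-2)) + 0·(-2−3)) = ½·(5 − 20/3 + 0) = -5/6, so the C-coordinate is -1/3.
Check: 2/3 + 2/3 − 1/3 = 1.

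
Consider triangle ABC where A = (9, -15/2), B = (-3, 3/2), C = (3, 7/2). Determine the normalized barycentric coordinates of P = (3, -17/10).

(2/5, 2/5, 1/5)

Signed area of the reference triangle: [ABC] = ½·(9·(3/2−(7/2)) + (-3)·(7/2−(-15/2)) + 3·(-15/2−(3/2))) = ½·(-18 − 33 − 27) = -39.
[PBC] = ½·(3·(3/2−(7/2)) + (-3)·(7/2−(-17/10)) + 3·(-17/10−(3/2))) = ½·(-6 − 78/5 − 48/5) = -78/5, so the A-coordinate is (-78/5)/(-39) = 2/5.
[APC] = ½·(9·(-17/10−(7/2)) + 3·(7/2−(-15/2)) + 3·(-15/2−(-17/10))) = ½·(-234/5 + 33 − 87/5) = -78/5, so the B-coordinate is 2/5.
[ABP] = ½·(9·(3/2−(-17/10)) + (-3)·(-17/10−(-15/2)) + 3·(-15/2−(3/2))) = ½·(144/5 − 87/5 − 27) = -39/5, so the C-coordinate is 1/5.
Check: 2/5 + 2/5 + 1/5 = 1.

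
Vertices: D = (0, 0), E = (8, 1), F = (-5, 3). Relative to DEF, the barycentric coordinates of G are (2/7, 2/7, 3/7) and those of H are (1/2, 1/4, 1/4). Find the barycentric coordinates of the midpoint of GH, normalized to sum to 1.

(11/28, 15/56, 19/56)

Since both coordinate triples sum to 1, the midpoint's barycentrics are the componentwise average.
(2/7+1/2)/2 = 11/28; similarly 15/56 and 19/56.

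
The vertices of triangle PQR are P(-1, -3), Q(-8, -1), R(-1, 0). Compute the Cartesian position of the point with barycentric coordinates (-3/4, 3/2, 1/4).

S = (-3/4)·P + (3/2)·Q + (1/4)·R.
x-coordinate: (-3/4)·(-1) + (3/2)·(-8) + (1/4)·(-1) = -23/2.
y-coordinate: (-3/4)·(-3) + (3/2)·(-1) + (1/4)·0 = 3/4.

(-23/2, 3/4)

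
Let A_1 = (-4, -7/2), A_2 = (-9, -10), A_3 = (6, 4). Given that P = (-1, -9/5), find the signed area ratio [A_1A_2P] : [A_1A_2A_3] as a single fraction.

[A_1A_2A_3] = ½·((-4)·(-10−4) + (-9)·(4−(-7/2)) + 6·(-7/2−(-10))) = ½·(56 − 135/2 + 39) = 55/4.
[A_1A_2P] = ½·((-4)·(-10−(-9/5)) + (-9)·(-9/5−(-7/2)) + (-1)·(-7/2−(-10))) = ½·(164/5 − 153/10 − 13/2) = 11/2, so the ratio is (11/2)/(55/4) = 2/5.

2/5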